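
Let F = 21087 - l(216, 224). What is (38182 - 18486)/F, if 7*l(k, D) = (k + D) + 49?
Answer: 8617/9195 ≈ 0.93714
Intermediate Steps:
l(k, D) = 7 + D/7 + k/7 (l(k, D) = ((k + D) + 49)/7 = ((D + k) + 49)/7 = (49 + D + k)/7 = 7 + D/7 + k/7)
F = 147120/7 (F = 21087 - (7 + (1/7)*224 + (1/7)*216) = 21087 - (7 + 32 + 216/7) = 21087 - 1*489/7 = 21087 - 489/7 = 147120/7 ≈ 21017.)
(38182 - 18486)/F = (38182 - 18486)/(147120/7) = 19696*(7/147120) = 8617/9195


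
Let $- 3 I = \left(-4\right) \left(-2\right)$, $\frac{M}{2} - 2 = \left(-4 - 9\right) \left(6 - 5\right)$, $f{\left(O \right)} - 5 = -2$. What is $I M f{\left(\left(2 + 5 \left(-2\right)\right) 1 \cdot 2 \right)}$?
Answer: $176$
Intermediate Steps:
$f{\left(O \right)} = 3$ ($f{\left(O \right)} = 5 - 2 = 3$)
$M = -22$ ($M = 4 + 2 \left(-4 - 9\right) \left(6 - 5\right) = 4 + 2 \left(\left(-13\right) 1\right) = 4 + 2 \left(-13\right) = 4 - 26 = -22$)
$I = - \frac{8}{3}$ ($I = - \frac{\left(-4\right) \left(-2\right)}{3} = \left(- \frac{1}{3}\right) 8 = - \frac{8}{3} \approx -2.6667$)
$I M f{\left(\left(2 + 5 \left(-2\right)\right) 1 \cdot 2 \right)} = \left(- \frac{8}{3}\right) \left(-22\right) 3 = \frac{176}{3} \cdot 3 = 176$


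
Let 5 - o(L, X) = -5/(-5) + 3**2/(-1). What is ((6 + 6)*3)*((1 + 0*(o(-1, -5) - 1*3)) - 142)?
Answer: -5076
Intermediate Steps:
o(L, X) = 13 (o(L, X) = 5 - (-5/(-5) + 3**2/(-1)) = 5 - (-5*(-1/5) + 9*(-1)) = 5 - (1 - 9) = 5 - 1*(-8) = 5 + 8 = 13)
((6 + 6)*3)*((1 + 0*(o(-1, -5) - 1*3)) - 142) = ((6 + 6)*3)*((1 + 0*(13 - 1*3)) - 142) = (12*3)*((1 + 0*(13 - 3)) - 142) = 36*((1 + 0*10) - 142) = 36*((1 + 0) - 142) = 36*(1 - 142) = 36*(-141) = -5076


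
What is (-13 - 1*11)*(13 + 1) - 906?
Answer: -1242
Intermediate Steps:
(-13 - 1*11)*(13 + 1) - 906 = (-13 - 11)*14 - 906 = -24*14 - 906 = -336 - 906 = -1242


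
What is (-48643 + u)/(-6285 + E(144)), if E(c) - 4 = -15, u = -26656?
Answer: 75299/6296 ≈ 11.960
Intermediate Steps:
E(c) = -11 (E(c) = 4 - 15 = -11)
(-48643 + u)/(-6285 + E(144)) = (-48643 - 26656)/(-6285 - 11) = -75299/(-6296) = -75299*(-1/6296) = 75299/6296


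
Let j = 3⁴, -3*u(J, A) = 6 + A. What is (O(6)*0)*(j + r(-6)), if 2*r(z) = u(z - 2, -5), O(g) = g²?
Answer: 0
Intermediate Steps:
u(J, A) = -2 - A/3 (u(J, A) = -(6 + A)/3 = -2 - A/3)
j = 81
r(z) = -⅙ (r(z) = (-2 - ⅓*(-5))/2 = (-2 + 5/3)/2 = (½)*(-⅓) = -⅙)
(O(6)*0)*(j + r(-6)) = (6²*0)*(81 - ⅙) = (36*0)*(485/6) = 0*(485/6) = 0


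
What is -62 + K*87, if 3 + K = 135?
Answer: 11422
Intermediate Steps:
K = 132 (K = -3 + 135 = 132)
-62 + K*87 = -62 + 132*87 = -62 + 11484 = 11422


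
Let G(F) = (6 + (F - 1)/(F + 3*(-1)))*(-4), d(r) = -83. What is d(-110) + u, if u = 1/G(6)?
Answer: -7639/92 ≈ -83.033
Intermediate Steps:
G(F) = -24 - 4*(-1 + F)/(-3 + F) (G(F) = (6 + (-1 + F)/(F - 3))*(-4) = (6 + (-1 + F)/(-3 + F))*(-4) = -24 - 4*(-1 + F)/(-3 + F))
u = -3/92 (u = 1/(4*(19 - 7*6)/(-3 + 6)) = 1/(4*(19 - 42)/3) = 1/(4*(1/3)*(-23)) = 1/(-92/3) = -3/92 ≈ -0.032609)
d(-110) + u = -83 - 3/92 = -7639/92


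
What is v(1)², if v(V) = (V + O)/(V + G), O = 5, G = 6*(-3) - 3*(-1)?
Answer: 9/49 ≈ 0.18367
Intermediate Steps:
G = -15 (G = -18 + 3 = -15)
v(V) = (5 + V)/(-15 + V) (v(V) = (V + 5)/(V - 15) = (5 + V)/(-15 + V))
v(1)² = ((5 + 1)/(-15 + 1))² = (6/(-14))² = (-1/14*6)² = (-3/7)² = 9/49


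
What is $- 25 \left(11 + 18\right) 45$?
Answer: $-32625$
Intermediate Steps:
$- 25 \left(11 + 18\right) 45 = \left(-25\right) 29 \cdot 45 = \left(-725\right) 45 = -32625$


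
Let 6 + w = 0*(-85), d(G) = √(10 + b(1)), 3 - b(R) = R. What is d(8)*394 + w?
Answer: -6 + 788*√3 ≈ 1358.9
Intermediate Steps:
b(R) = 3 - R
d(G) = 2*√3 (d(G) = √(10 + (3 - 1*1)) = √(10 + (3 - 1)) = √(10 + 2) = √12 = 2*√3)
w = -6 (w = -6 + 0*(-85) = -6 + 0 = -6)
d(8)*394 + w = (2*√3)*394 - 6 = 788*√3 - 6 = -6 + 788*√3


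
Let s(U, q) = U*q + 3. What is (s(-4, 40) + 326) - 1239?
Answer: -1070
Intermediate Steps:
s(U, q) = 3 + U*q
(s(-4, 40) + 326) - 1239 = ((3 - 4*40) + 326) - 1239 = ((3 - 160) + 326) - 1239 = (-157 + 326) - 1239 = 169 - 1239 = -1070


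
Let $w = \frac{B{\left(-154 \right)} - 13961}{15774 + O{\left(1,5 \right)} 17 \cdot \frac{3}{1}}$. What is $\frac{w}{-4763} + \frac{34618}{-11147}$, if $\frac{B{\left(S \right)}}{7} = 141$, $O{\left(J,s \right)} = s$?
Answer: $- \frac{203292738716}{65463867513} \approx -3.1054$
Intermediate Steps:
$B{\left(S \right)} = 987$ ($B{\left(S \right)} = 7 \cdot 141 = 987$)
$w = - \frac{998}{1233}$ ($w = \frac{987 - 13961}{15774 + 5 \cdot 17 \cdot \frac{3}{1}} = - \frac{12974}{15774 + 85 \cdot 3 \cdot 1} = - \frac{12974}{15774 + 85 \cdot 3} = - \frac{12974}{15774 + 255} = - \frac{12974}{16029} = \left(-12974\right) \frac{1}{16029} = - \frac{998}{1233} \approx -0.80941$)
$\frac{w}{-4763} + \frac{34618}{-11147} = - \frac{998}{1233 \left(-4763\right)} + \frac{34618}{-11147} = \left(- \frac{998}{1233}\right) \left(- \frac{1}{4763}\right) + 34618 \left(- \frac{1}{11147}\right) = \frac{998}{5872779} - \frac{34618}{11147} = - \frac{203292738716}{65463867513}$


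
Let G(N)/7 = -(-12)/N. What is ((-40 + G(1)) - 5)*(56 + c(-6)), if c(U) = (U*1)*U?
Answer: 3588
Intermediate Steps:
G(N) = 84/N (G(N) = 7*(-(-12)/N) = 7*(12/N) = 84/N)
c(U) = U² (c(U) = U*U = U²)
((-40 + G(1)) - 5)*(56 + c(-6)) = ((-40 + 84/1) - 5)*(56 + (-6)²) = ((-40 + 84*1) - 5)*(56 + 36) = ((-40 + 84) - 5)*92 = (44 - 5)*92 = 39*92 = 3588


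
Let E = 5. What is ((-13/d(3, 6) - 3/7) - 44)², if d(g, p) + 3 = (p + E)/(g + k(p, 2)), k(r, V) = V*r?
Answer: 84805681/56644 ≈ 1497.2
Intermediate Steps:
d(g, p) = -3 + (5 + p)/(g + 2*p) (d(g, p) = -3 + (p + 5)/(g + 2*p) = -3 + (5 + p)/(g + 2*p))
((-13/d(3, 6) - 3/7) - 44)² = ((-13*(3 + 2*6)/(5 - 5*6 - 3*3) - 3/7) - 44)² = ((-13*(3 + 12)/(5 - 30 - 9) - 3*⅐) - 44)² = ((-13/(-34/15) - 3/7) - 44)² = ((-13*(-15/34) - 3/7) - 44)² = ((195/34 - 3/7) - 44)² = (1263/238 - 44)² = (-9209/238)² = 84805681/56644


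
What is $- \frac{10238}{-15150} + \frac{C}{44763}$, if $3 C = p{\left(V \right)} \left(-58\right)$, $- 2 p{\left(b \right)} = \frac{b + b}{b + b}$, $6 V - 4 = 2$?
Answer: $\frac{229215022}{339079725} \approx 0.67599$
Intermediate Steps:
$V = 1$ ($V = \frac{2}{3} + \frac{1}{6} \cdot 2 = \frac{2}{3} + \frac{1}{3} = 1$)
$p{\left(b \right)} = - \frac{1}{2}$ ($p{\left(b \right)} = - \frac{\left(b + b\right) \frac{1}{b + b}}{2} = - \frac{2 b \frac{1}{2 b}}{2} = \left(- \frac{1}{2}\right) 1 = - \frac{1}{2}$)
$C = \frac{29}{3}$ ($C = \frac{\left(- \frac{1}{2}\right) \left(-58\right)}{3} = \frac{1}{3} \cdot 29 = \frac{29}{3} \approx 9.6667$)
$- \frac{10238}{-15150} + \frac{C}{44763} = - \frac{10238}{-15150} + \frac{29}{3 \cdot 44763} = \left(-10238\right) \left(- \frac{1}{15150}\right) + \frac{29}{3} \cdot \frac{1}{44763} = \frac{5119}{7575} + \frac{29}{134289} = \frac{229215022}{339079725}$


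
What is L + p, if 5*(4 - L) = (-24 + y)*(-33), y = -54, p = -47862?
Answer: -241864/5 ≈ -48373.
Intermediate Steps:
L = -2554/5 (L = 4 - (-24 - 54)*(-33)/5 = 4 - (-78)*(-33)/5 = 4 - ⅕*2574 = 4 - 2574/5 = -2554/5 ≈ -510.80)
L + p = -2554/5 - 47862 = -241864/5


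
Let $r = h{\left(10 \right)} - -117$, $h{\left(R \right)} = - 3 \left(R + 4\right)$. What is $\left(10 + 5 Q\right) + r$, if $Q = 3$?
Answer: $100$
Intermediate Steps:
$h{\left(R \right)} = -12 - 3 R$ ($h{\left(R \right)} = - 3 \left(4 + R\right) = -12 - 3 R$)
$r = 75$ ($r = \left(-12 - 30\right) - -117 = \left(-12 - 30\right) + 117 = -42 + 117 = 75$)
$\left(10 + 5 Q\right) + r = \left(10 + 5 \cdot 3\right) + 75 = \left(10 + 15\right) + 75 = 25 + 75 = 100$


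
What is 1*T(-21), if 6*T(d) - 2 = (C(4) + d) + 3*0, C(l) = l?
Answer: -5/2 ≈ -2.5000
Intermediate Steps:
T(d) = 1 + d/6 (T(d) = ⅓ + ((4 + d) + 3*0)/6 = ⅓ + ((4 + d) + 0)/6 = ⅓ + (4 + d)/6 = ⅓ + (⅔ + d/6) = 1 + d/6)
1*T(-21) = 1*(1 + (⅙)*(-21)) = 1*(1 - 7/2) = 1*(-5/2) = -5/2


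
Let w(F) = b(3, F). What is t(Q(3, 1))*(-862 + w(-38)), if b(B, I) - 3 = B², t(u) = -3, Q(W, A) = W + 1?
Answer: 2550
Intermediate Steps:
Q(W, A) = 1 + W
b(B, I) = 3 + B²
w(F) = 12 (w(F) = 3 + 3² = 3 + 9 = 12)
t(Q(3, 1))*(-862 + w(-38)) = -3*(-862 + 12) = -3*(-850) = 2550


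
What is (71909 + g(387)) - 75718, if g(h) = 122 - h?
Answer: -4074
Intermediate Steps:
(71909 + g(387)) - 75718 = (71909 + (122 - 1*387)) - 75718 = (71909 + (122 - 387)) - 75718 = (71909 - 265) - 75718 = 71644 - 75718 = -4074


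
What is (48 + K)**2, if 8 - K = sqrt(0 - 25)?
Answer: 3111 - 560*I ≈ 3111.0 - 560.0*I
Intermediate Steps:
K = 8 - 5*I (K = 8 - sqrt(0 - 25) = 8 - sqrt(-25) = 8 - 5*I ≈ 8.0 - 5.0*I)
(48 + K)**2 = (48 + (8 - 5*I))**2 = (56 - 5*I)**2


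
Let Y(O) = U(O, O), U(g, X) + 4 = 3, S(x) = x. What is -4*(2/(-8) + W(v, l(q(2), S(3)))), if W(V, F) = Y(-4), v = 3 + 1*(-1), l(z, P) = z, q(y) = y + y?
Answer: 5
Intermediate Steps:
U(g, X) = -1 (U(g, X) = -4 + 3 = -1)
q(y) = 2*y
Y(O) = -1
v = 2 (v = 3 - 1 = 2)
W(V, F) = -1
-4*(2/(-8) + W(v, l(q(2), S(3)))) = -4*(2/(-8) - 1) = -4*(2*(-⅛) - 1) = -4*(-¼ - 1) = -4*(-5/4) = 5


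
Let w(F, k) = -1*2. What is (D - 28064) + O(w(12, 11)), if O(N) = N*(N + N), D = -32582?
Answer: -60638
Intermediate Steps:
w(F, k) = -2
O(N) = 2*N**2 (O(N) = N*(2*N) = 2*N**2)
(D - 28064) + O(w(12, 11)) = (-32582 - 28064) + 2*(-2)**2 = -60646 + 2*4 = -60646 + 8 = -60638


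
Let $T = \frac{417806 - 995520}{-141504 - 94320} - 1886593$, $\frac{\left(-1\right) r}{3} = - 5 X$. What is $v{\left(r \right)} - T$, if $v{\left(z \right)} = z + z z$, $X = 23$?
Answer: $\frac{236526820399}{117912} \approx 2.006 \cdot 10^{6}$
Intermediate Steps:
$r = 345$ ($r = - 3 \left(\left(-5\right) 23\right) = \left(-3\right) \left(-115\right) = 345$)
$v{\left(z \right)} = z + z^{2}$
$T = - \frac{222451664959}{117912}$ ($T = - \frac{577714}{-235824} - 1886593 = \left(-577714\right) \left(- \frac{1}{235824}\right) - 1886593 = \frac{288857}{117912} - 1886593 = - \frac{222451664959}{117912} \approx -1.8866 \cdot 10^{6}$)
$v{\left(r \right)} - T = 345 \left(1 + 345\right) - - \frac{222451664959}{117912} = 345 \cdot 346 + \frac{222451664959}{117912} = 119370 + \frac{222451664959}{117912} = \frac{236526820399}{117912}$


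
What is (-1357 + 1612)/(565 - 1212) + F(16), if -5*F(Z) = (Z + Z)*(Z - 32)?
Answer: 329989/3235 ≈ 102.01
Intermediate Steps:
F(Z) = -2*Z*(-32 + Z)/5 (F(Z) = -(Z + Z)*(Z - 32)/5 = -2*Z*(-32 + Z)/5)
(-1357 + 1612)/(565 - 1212) + F(16) = (-1357 + 1612)/(565 - 1212) + (⅖)*16*(32 - 1*16) = 255/(-647) + (⅖)*16*(32 - 16) = 255*(-1/647) + (⅖)*16*16 = -255/647 + 512/5 = 329989/3235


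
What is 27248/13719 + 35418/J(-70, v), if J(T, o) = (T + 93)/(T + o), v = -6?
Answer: -36927738488/315537 ≈ -1.1703e+5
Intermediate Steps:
J(T, o) = (93 + T)/(T + o)
27248/13719 + 35418/J(-70, v) = 27248/13719 + 35418/(((93 - 70)/(-70 - 6))) = 27248*(1/13719) + 35418/((23/(-76))) = 27248/13719 + 35418/((-1/76*23)) = 27248/13719 + 35418/(-23/76) = 27248/13719 + 35418*(-76/23) = 27248/13719 - 2691768/23 = -36927738488/315537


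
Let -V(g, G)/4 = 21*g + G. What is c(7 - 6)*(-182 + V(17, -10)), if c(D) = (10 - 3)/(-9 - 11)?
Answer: 1099/2 ≈ 549.50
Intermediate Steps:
V(g, G) = -84*g - 4*G (V(g, G) = -4*(21*g + G) = -4*(G + 21*g) = -84*g - 4*G)
c(D) = -7/20 (c(D) = 7/(-20) = 7*(-1/20) = -7/20)
c(7 - 6)*(-182 + V(17, -10)) = -7*(-182 + (-84*17 - 4*(-10)))/20 = -7*(-182 + (-1428 + 40))/20 = -7*(-182 - 1388)/20 = -7/20*(-1570) = 1099/2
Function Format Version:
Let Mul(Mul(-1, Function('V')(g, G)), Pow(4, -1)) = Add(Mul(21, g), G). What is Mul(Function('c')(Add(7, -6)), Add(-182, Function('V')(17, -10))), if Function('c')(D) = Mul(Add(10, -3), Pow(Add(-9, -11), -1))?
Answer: Rational(1099, 2) ≈ 549.50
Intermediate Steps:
Function('V')(g, G) = Add(Mul(-84, g), Mul(-4, G)) (Function('V')(g, G) = Mul(-4, Add(Mul(21, g), G)) = Mul(-4, Add(G, Mul(21, g))) = Add(Mul(-84, g), Mul(-4, G)))
Function('c')(D) = Rational(-7, 20) (Function('c')(D) = Mul(7, Pow(-20, -1)) = Mul(7, Rational(-1, 20)) = Rational(-7, 20))
Mul(Function('c')(Add(7, -6)), Add(-182, Function('V')(17, -10))) = Mul(Rational(-7, 20), Add(-182, Add(Mul(-84, 17), Mul(-4, -10)))) = Mul(Rational(-7, 20), Add(-182, Add(-1428, 40))) = Mul(Rational(-7, 20), Add(-182, -1388)) = Mul(Rational(-7, 20), -1570) = Rational(1099, 2)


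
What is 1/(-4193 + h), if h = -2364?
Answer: -1/6557 ≈ -0.00015251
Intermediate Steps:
1/(-4193 + h) = 1/(-4193 - 2364) = 1/(-6557) = -1/6557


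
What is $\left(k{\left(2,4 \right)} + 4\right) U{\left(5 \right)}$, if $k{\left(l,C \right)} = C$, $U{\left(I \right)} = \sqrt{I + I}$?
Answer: $8 \sqrt{10} \approx 25.298$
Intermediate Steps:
$U{\left(I \right)} = \sqrt{2} \sqrt{I}$ ($U{\left(I \right)} = \sqrt{2 I} = \sqrt{2} \sqrt{I}$)
$\left(k{\left(2,4 \right)} + 4\right) U{\left(5 \right)} = \left(4 + 4\right) \sqrt{2} \sqrt{5} = 8 \sqrt{10}$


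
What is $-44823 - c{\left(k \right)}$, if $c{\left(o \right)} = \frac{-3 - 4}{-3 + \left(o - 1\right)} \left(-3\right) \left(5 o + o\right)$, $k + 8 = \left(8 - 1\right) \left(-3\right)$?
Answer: $- \frac{494271}{11} \approx -44934.0$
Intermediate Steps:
$k = -29$ ($k = -8 + \left(8 - 1\right) \left(-3\right) = -8 + 7 \left(-3\right) = -8 - 21 = -29$)
$c{\left(o \right)} = \frac{126 o}{-4 + o}$ ($c{\left(o \right)} = - \frac{7}{-3 + \left(o - 1\right)} \left(-3\right) 6 o = - \frac{7}{-3 + \left(-1 + o\right)} \left(-3\right) 6 o = - \frac{7}{-4 + o} \left(-3\right) 6 o = \frac{21}{-4 + o} 6 o = \frac{126 o}{-4 + o}$)
$-44823 - c{\left(k \right)} = -44823 - 126 \left(-29\right) \frac{1}{-4 - 29} = -44823 - 126 \left(-29\right) \frac{1}{-33} = -44823 - 126 \left(-29\right) \left(- \frac{1}{33}\right) = -44823 - \frac{1218}{11} = - \frac{494271}{11}$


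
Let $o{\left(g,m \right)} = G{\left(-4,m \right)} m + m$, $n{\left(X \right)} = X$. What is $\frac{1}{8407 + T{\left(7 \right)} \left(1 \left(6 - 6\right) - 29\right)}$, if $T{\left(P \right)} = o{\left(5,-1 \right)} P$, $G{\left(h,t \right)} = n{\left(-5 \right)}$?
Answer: $\frac{1}{7595} \approx 0.00013167$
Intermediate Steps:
$G{\left(h,t \right)} = -5$
$o{\left(g,m \right)} = - 4 m$ ($o{\left(g,m \right)} = - 5 m + m = - 4 m$)
$T{\left(P \right)} = 4 P$ ($T{\left(P \right)} = \left(-4\right) \left(-1\right) P = 4 P$)
$\frac{1}{8407 + T{\left(7 \right)} \left(1 \left(6 - 6\right) - 29\right)} = \frac{1}{8407 + 4 \cdot 7 \left(1 \left(6 - 6\right) - 29\right)} = \frac{1}{8407 + 28 \left(1 \left(6 - 6\right) - 29\right)} = \frac{1}{8407 + 28 \left(1 \cdot 0 - 29\right)} = \frac{1}{8407 + 28 \left(0 - 29\right)} = \frac{1}{8407 + 28 \left(-29\right)} = \frac{1}{8407 - 812} = \frac{1}{7595}$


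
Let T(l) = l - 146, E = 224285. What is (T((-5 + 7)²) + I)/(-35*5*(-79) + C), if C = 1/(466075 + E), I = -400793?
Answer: -276789486600/9544227001 ≈ -29.001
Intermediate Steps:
C = 1/690360 (C = 1/(466075 + 224285) = 1/690360 ≈ 1.4485e-6)
T(l) = -146 + l
(T((-5 + 7)²) + I)/(-35*5*(-79) + C) = ((-146 + (-5 + 7)²) - 400793)/(-35*5*(-79) + 1/690360) = ((-146 + 2²) - 400793)/(-175*(-79) + 1/690360) = ((-146 + 4) - 400793)/(13825 + 1/690360) = (-142 - 400793)/(9544227001/690360) = -400935*690360/9544227001 = -276789486600/9544227001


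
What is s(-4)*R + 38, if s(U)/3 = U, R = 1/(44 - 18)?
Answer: 488/13 ≈ 37.538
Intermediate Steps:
R = 1/26 ≈ 0.038462
s(U) = 3*U
s(-4)*R + 38 = (3*(-4))*(1/26) + 38 = -12*1/26 + 38 = -6/13 + 38 = 488/13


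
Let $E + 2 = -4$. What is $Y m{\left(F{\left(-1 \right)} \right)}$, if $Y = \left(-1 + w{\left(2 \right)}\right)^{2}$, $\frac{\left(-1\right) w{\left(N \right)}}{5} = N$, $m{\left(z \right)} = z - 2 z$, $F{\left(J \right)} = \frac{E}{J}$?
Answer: $-726$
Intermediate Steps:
$E = -6$ ($E = -2 - 4 = -6$)
$F{\left(J \right)} = - \frac{6}{J}$
$m{\left(z \right)} = - z$
$w{\left(N \right)} = - 5 N$
$Y = 121$ ($Y = \left(-1 - 10\right)^{2} = \left(-11\right)^{2} = 121$)
$Y m{\left(F{\left(-1 \right)} \right)} = 121 \left(- \frac{-6}{-1}\right) = 121 \left(- \left(-6\right) \left(-1\right)\right) = 121 \left(\left(-1\right) 6\right) = 121 \left(-6\right) = -726$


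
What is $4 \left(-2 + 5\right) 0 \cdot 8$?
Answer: $0$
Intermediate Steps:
$4 \left(-2 + 5\right) 0 \cdot 8 = 4 \cdot 3 \cdot 0 \cdot 8 = 4 \cdot 0 \cdot 8 = 0 \cdot 8 = 0$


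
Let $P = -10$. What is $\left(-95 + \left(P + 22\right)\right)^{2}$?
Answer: $6889$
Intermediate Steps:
$\left(-95 + \left(P + 22\right)\right)^{2} = \left(-95 + \left(-10 + 22\right)\right)^{2} = \left(-95 + 12\right)^{2} = \left(-83\right)^{2} = 6889$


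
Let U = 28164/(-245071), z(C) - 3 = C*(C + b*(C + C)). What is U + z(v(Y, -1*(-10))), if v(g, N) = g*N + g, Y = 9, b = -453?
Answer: -2173755781206/245071 ≈ -8.8699e+6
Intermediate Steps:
v(g, N) = g + N*g (v(g, N) = N*g + g = g + N*g)
z(C) = 3 - 905*C² (z(C) = 3 + C*(C - 453*(C + C)) = 3 + C*(C - 906*C) = 3 + C*(-905*C) = 3 - 905*C²)
U = -28164/245071 (U = 28164*(-1/245071) = -28164/245071 ≈ -0.11492)
U + z(v(Y, -1*(-10))) = -28164/245071 + (3 - 905*81*(1 - 1*(-10))²) = -28164/245071 + (3 - 905*81*(1 + 10)²) = -28164/245071 + (3 - 905*(9*11)²) = -28164/245071 + (3 - 905*99²) = -28164/245071 + (3 - 905*9801) = -28164/245071 + (3 - 8869905) = -28164/245071 - 8869902 = -2173755781206/245071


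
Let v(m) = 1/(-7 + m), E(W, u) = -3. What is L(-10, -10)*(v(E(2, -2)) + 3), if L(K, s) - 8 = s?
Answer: -29/5 ≈ -5.8000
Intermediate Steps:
L(K, s) = 8 + s
L(-10, -10)*(v(E(2, -2)) + 3) = (8 - 10)*(1/(-7 - 3) + 3) = -2*(1/(-10) + 3) = -2*(-⅒ + 3) = -2*29/10 = -29/5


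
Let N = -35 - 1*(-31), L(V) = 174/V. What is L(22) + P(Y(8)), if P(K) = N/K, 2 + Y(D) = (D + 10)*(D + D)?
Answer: 1129/143 ≈ 7.8951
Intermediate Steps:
N = -4 (N = -35 + 31 = -4)
Y(D) = -2 + 2*D*(10 + D) (Y(D) = -2 + (D + 10)*(D + D) = -2 + (10 + D)*(2*D) = -2 + 2*D*(10 + D))
P(K) = -4/K
L(22) + P(Y(8)) = 174/22 - 4/(-2 + 2*8**2 + 20*8) = 174*(1/22) - 4/(-2 + 2*64 + 160) = 87/11 - 4/(-2 + 128 + 160) = 87/11 - 4/286 = 87/11 - 4*1/286 = 87/11 - 2/143 = 1129/143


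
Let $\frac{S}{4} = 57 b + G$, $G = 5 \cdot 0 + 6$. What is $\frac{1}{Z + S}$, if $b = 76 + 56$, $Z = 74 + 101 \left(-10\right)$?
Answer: $\frac{1}{29184} \approx 3.4265 \cdot 10^{-5}$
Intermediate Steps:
$Z = -936$ ($Z = 74 - 1010 = -936$)
$G = 6$ ($G = 0 + 6 = 6$)
$b = 132$
$S = 30120$ ($S = 4 \left(57 \cdot 132 + 6\right) = 4 \left(7524 + 6\right) = 4 \cdot 7530 = 30120$)
$\frac{1}{Z + S} = \frac{1}{-936 + 30120} = \frac{1}{29184}$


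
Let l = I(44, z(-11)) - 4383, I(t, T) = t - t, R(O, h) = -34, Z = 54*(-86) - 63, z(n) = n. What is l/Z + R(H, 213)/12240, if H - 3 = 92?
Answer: 174797/188280 ≈ 0.92839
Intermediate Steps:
H = 95 (H = 3 + 92 = 95)
Z = -4707 (Z = -4644 - 63 = -4707)
I(t, T) = 0
l = -4383 (l = 0 - 4383 = -4383)
l/Z + R(H, 213)/12240 = -4383/(-4707) - 34/12240 = -4383*(-1/4707) - 34*1/12240 = 487/523 - 1/360 = 174797/188280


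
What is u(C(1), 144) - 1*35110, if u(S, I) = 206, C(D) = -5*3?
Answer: -34904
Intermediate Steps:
C(D) = -15
u(C(1), 144) - 1*35110 = 206 - 1*35110 = 206 - 35110 = -34904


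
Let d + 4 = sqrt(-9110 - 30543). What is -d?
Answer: 4 - I*sqrt(39653) ≈ 4.0 - 199.13*I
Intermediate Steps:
d = -4 + I*sqrt(39653) (d = -4 + sqrt(-9110 - 30543) = -4 + sqrt(-39653) = -4 + I*sqrt(39653) ≈ -4.0 + 199.13*I)
-d = -(-4 + I*sqrt(39653)) = 4 - I*sqrt(39653)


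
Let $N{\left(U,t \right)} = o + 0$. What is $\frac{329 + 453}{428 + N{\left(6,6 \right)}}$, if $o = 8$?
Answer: $\frac{391}{218} \approx 1.7936$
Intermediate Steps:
$N{\left(U,t \right)} = 8$ ($N{\left(U,t \right)} = 8 + 0 = 8$)
$\frac{329 + 453}{428 + N{\left(6,6 \right)}} = \frac{329 + 453}{428 + 8} = \frac{782}{436} = 782 \cdot \frac{1}{436} = \frac{391}{218}$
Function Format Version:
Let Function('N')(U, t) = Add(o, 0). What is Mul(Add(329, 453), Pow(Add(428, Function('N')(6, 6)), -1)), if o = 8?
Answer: Rational(391, 218) ≈ 1.7936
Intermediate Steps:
Function('N')(U, t) = 8 (Function('N')(U, t) = Add(8, 0) = 8)
Mul(Add(329, 453), Pow(Add(428, Function('N')(6, 6)), -1)) = Mul(Add(329, 453), Pow(Add(428, 8), -1)) = Mul(782, Pow(436, -1)) = Mul(782, Rational(1, 436)) = Rational(391, 218)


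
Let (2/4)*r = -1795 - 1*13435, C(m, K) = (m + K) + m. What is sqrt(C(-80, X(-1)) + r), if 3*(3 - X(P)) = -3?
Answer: 2*I*sqrt(7654) ≈ 174.97*I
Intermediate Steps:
X(P) = 4 (X(P) = 3 - 1/3*(-3) = 3 + 1 = 4)
C(m, K) = K + 2*m (C(m, K) = (K + m) + m = K + 2*m)
r = -30460 (r = 2*(-1795 - 1*13435) = 2*(-1795 - 13435) = 2*(-15230) = -30460)
sqrt(C(-80, X(-1)) + r) = sqrt((4 + 2*(-80)) - 30460) = sqrt((4 - 160) - 30460) = sqrt(-156 - 30460) = sqrt(-30616) = 2*I*sqrt(7654)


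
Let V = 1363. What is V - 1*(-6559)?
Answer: 7922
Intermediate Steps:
V - 1*(-6559) = 1363 - 1*(-6559) = 1363 + 6559 = 7922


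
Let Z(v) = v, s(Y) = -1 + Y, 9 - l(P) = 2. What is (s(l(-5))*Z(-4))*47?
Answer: -1128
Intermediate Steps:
l(P) = 7 (l(P) = 9 - 1*2 = 9 - 2 = 7)
(s(l(-5))*Z(-4))*47 = ((-1 + 7)*(-4))*47 = (6*(-4))*47 = -24*47 = -1128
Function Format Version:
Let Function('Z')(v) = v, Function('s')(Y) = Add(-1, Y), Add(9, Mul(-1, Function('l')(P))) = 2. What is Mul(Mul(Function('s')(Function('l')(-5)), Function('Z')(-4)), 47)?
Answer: -1128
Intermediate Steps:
Function('l')(P) = 7 (Function('l')(P) = Add(9, Mul(-1, 2)) = Add(9, -2) = 7)
Mul(Mul(Function('s')(Function('l')(-5)), Function('Z')(-4)), 47) = Mul(Mul(Add(-1, 7), -4), 47) = Mul(Mul(6, -4), 47) = Mul(-24, 47) = -1128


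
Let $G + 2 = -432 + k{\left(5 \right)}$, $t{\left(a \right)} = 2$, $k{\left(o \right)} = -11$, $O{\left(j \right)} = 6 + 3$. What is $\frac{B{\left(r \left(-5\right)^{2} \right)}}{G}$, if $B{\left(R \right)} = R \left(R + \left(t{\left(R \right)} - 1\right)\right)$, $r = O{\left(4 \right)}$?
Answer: $- \frac{10170}{89} \approx -114.27$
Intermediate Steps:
$O{\left(j \right)} = 9$
$r = 9$
$B{\left(R \right)} = R \left(1 + R\right)$ ($B{\left(R \right)} = R \left(R + \left(2 - 1\right)\right) = R \left(R + 1\right) = R \left(1 + R\right)$)
$G = -445$ ($G = -2 - 443 = -445$)
$\frac{B{\left(r \left(-5\right)^{2} \right)}}{G} = \frac{9 \left(-5\right)^{2} \left(1 + 9 \left(-5\right)^{2}\right)}{-445} = 9 \cdot 25 \left(1 + 9 \cdot 25\right) \left(- \frac{1}{445}\right) = 225 \left(1 + 225\right) \left(- \frac{1}{445}\right) = 225 \cdot 226 \left(- \frac{1}{445}\right) = 50850 \left(- \frac{1}{445}\right) = - \frac{10170}{89}$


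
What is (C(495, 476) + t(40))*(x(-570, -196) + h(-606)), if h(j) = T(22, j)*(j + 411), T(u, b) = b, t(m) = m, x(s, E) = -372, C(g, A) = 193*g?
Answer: 11258543850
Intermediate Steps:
h(j) = j*(411 + j) (h(j) = j*(j + 411) = j*(411 + j))
(C(495, 476) + t(40))*(x(-570, -196) + h(-606)) = (193*495 + 40)*(-372 - 606*(411 - 606)) = (95535 + 40)*(-372 - 606*(-195)) = 95575*(-372 + 118170) = 95575*117798 = 11258543850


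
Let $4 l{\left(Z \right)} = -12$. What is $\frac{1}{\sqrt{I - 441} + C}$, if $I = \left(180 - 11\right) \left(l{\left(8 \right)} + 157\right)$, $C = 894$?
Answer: $\frac{894}{773651} - \frac{\sqrt{25585}}{773651} \approx 0.00094881$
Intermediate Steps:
$l{\left(Z \right)} = -3$ ($l{\left(Z \right)} = \frac{1}{4} \left(-12\right) = -3$)
$I = 26026$ ($I = \left(180 - 11\right) \left(-3 + 157\right) = 169 \cdot 154 = 26026$)
$\frac{1}{\sqrt{I - 441} + C} = \frac{1}{\sqrt{26026 - 441} + 894} = \frac{1}{\sqrt{25585} + 894} = \frac{1}{894 + \sqrt{25585}}$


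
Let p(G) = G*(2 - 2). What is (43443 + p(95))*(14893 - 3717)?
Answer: 485518968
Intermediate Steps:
p(G) = 0 (p(G) = G*0 = 0)
(43443 + p(95))*(14893 - 3717) = (43443 + 0)*(14893 - 3717) = 43443*11176 = 485518968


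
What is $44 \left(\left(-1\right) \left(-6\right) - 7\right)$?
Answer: $-44$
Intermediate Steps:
$44 \left(\left(-1\right) \left(-6\right) - 7\right) = 44 \left(6 - 7\right) = 44 \left(-1\right) = -44$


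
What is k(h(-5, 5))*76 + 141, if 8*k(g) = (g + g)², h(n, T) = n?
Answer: 1091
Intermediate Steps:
k(g) = g²/2 (k(g) = (g + g)²/8 = (2*g)²/8 = (4*g²)/8 = g²/2)
k(h(-5, 5))*76 + 141 = ((½)*(-5)²)*76 + 141 = ((½)*25)*76 + 141 = (25/2)*76 + 141 = 950 + 141 = 1091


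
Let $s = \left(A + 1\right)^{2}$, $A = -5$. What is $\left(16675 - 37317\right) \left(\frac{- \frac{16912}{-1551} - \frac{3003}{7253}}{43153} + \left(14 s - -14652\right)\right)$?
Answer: $- \frac{149065938625941215614}{485445487659} \approx -3.0707 \cdot 10^{8}$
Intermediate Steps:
$s = 16$ ($s = \left(-5 + 1\right)^{2} = \left(-4\right)^{2} = 16$)
$\left(16675 - 37317\right) \left(\frac{- \frac{16912}{-1551} - \frac{3003}{7253}}{43153} + \left(14 s - -14652\right)\right) = \left(16675 - 37317\right) \left(\frac{- \frac{16912}{-1551} - \frac{3003}{7253}}{43153} + \left(14 \cdot 16 - -14652\right)\right) = - 20642 \left(\left(\left(-16912\right) \left(- \frac{1}{1551}\right) - \frac{3003}{7253}\right) \frac{1}{43153} + \left(224 + 14652\right)\right) = - 20642 \left(\left(\frac{16912}{1551} - \frac{3003}{7253}\right) \frac{1}{43153} + 14876\right) = - 20642 \left(\frac{118005083}{11249403} \cdot \frac{1}{43153} + 14876\right) = - 20642 \left(\frac{118005083}{485445487659} + 14876\right) = \left(-20642\right) \frac{7221487192420367}{485445487659} = - \frac{149065938625941215614}{485445487659}$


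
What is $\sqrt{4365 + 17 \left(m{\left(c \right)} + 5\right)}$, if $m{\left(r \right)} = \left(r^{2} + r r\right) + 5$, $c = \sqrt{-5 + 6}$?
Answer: $\sqrt{4569} \approx 67.594$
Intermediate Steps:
$c = 1$ ($c = \sqrt{1} = 1$)
$m{\left(r \right)} = 5 + 2 r^{2}$ ($m{\left(r \right)} = \left(r^{2} + r^{2}\right) + 5 = 2 r^{2} + 5 = 5 + 2 r^{2}$)
$\sqrt{4365 + 17 \left(m{\left(c \right)} + 5\right)} = \sqrt{4365 + 17 \left(\left(5 + 2 \cdot 1^{2}\right) + 5\right)} = \sqrt{4365 + 17 \left(\left(5 + 2 \cdot 1\right) + 5\right)} = \sqrt{4365 + 17 \left(\left(5 + 2\right) + 5\right)} = \sqrt{4365 + 17 \left(7 + 5\right)} = \sqrt{4365 + 17 \cdot 12} = \sqrt{4365 + 204} = \sqrt{4569}$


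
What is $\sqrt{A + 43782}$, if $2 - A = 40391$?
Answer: $3 \sqrt{377} \approx 58.249$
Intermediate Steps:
$A = -40389$ ($A = 2 - 40391 = -40389$)
$\sqrt{A + 43782} = \sqrt{-40389 + 43782} = \sqrt{3393} = 3 \sqrt{377}$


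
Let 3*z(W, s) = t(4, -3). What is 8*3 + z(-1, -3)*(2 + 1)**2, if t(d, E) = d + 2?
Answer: 42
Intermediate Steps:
t(d, E) = 2 + d
z(W, s) = 2 (z(W, s) = (2 + 4)/3 = (1/3)*6 = 2)
8*3 + z(-1, -3)*(2 + 1)**2 = 8*3 + 2*(2 + 1)**2 = 24 + 2*3**2 = 24 + 2*9 = 24 + 18 = 42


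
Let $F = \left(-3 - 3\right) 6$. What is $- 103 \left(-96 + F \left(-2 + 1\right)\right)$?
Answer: $6180$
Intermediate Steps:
$F = -36$ ($F = \left(-6\right) 6 = -36$)
$- 103 \left(-96 + F \left(-2 + 1\right)\right) = - 103 \left(-96 - 36 \left(-2 + 1\right)\right) = - 103 \left(-96 - -36\right) = - 103 \left(-96 + 36\right) = \left(-103\right) \left(-60\right) = 6180$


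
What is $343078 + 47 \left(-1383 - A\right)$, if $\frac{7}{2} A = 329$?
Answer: $273659$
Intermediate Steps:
$A = 94$ ($A = \frac{2}{7} \cdot 329 = 94$)
$343078 + 47 \left(-1383 - A\right) = 343078 + 47 \left(-1383 - 94\right) = 343078 + 47 \left(-1477\right) = 343078 - 69419 = 273659$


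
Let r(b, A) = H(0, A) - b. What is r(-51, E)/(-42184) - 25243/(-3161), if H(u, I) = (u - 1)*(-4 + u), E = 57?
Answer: 1064676857/133343624 ≈ 7.9845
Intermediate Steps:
H(u, I) = (-1 + u)*(-4 + u)
r(b, A) = 4 - b (r(b, A) = (4 + 0² - 5*0) - b = (4 + 0 + 0) - b = 4 - b)
r(-51, E)/(-42184) - 25243/(-3161) = (4 - 1*(-51))/(-42184) - 25243/(-3161) = (4 + 51)*(-1/42184) - 25243*(-1/3161) = 55*(-1/42184) + 25243/3161 = -55/42184 + 25243/3161 = 1064676857/133343624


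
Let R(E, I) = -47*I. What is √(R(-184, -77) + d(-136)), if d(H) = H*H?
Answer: √22115 ≈ 148.71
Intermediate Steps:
d(H) = H²
√(R(-184, -77) + d(-136)) = √(-47*(-77) + (-136)²) = √(3619 + 18496) = √22115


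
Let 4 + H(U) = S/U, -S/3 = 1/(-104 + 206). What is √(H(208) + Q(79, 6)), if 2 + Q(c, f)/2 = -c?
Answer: I*√518887226/1768 ≈ 12.884*I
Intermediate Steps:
Q(c, f) = -4 - 2*c (Q(c, f) = -4 + 2*(-c) = -4 - 2*c)
S = -1/34 (S = -3/(-104 + 206) = -3/102 = -3*1/102 = -1/34 ≈ -0.029412)
H(U) = -4 - 1/(34*U)
√(H(208) + Q(79, 6)) = √((-4 - 1/34/208) + (-4 - 2*79)) = √((-4 - 1/34*1/208) + (-4 - 158)) = √((-4 - 1/7072) - 162) = √(-28289/7072 - 162) = √(-1173953/7072) = I*√518887226/1768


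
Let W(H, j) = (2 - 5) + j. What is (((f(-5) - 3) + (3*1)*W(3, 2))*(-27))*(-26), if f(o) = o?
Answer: -7722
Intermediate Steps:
W(H, j) = -3 + j
(((f(-5) - 3) + (3*1)*W(3, 2))*(-27))*(-26) = (((-5 - 3) + (3*1)*(-3 + 2))*(-27))*(-26) = ((-8 + 3*(-1))*(-27))*(-26) = ((-8 - 3)*(-27))*(-26) = -11*(-27)*(-26) = 297*(-26) = -7722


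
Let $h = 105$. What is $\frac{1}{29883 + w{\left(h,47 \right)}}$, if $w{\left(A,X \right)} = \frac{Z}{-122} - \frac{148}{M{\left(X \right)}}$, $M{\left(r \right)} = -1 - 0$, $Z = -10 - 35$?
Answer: $\frac{122}{3663827} \approx 3.3299 \cdot 10^{-5}$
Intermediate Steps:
$Z = -45$
$M{\left(r \right)} = -1$ ($M{\left(r \right)} = -1 + 0 = -1$)
$w{\left(A,X \right)} = \frac{18101}{122}$ ($w{\left(A,X \right)} = - \frac{45}{-122} - \frac{148}{-1} = \left(-45\right) \left(- \frac{1}{122}\right) - -148 = \frac{45}{122} + 148 = \frac{18101}{122}$)
$\frac{1}{29883 + w{\left(h,47 \right)}} = \frac{1}{29883 + \frac{18101}{122}} = \frac{1}{\frac{3663827}{122}} = \frac{122}{3663827}$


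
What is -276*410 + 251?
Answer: -112909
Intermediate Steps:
-276*410 + 251 = -113160 + 251 = -112909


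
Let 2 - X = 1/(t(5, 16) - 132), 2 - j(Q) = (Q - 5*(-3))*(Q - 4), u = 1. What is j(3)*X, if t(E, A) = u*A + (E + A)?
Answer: 764/19 ≈ 40.211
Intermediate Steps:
t(E, A) = E + 2*A (t(E, A) = 1*A + (E + A) = A + (A + E) = E + 2*A)
j(Q) = 2 - (-4 + Q)*(15 + Q) (j(Q) = 2 - (Q - 5*(-3))*(Q - 4) = 2 - (Q + 15)*(-4 + Q) = 2 - (15 + Q)*(-4 + Q) = 2 - (-4 + Q)*(15 + Q))
X = 191/95 (X = 2 - 1/((5 + 2*16) - 132) = 2 - 1/((5 + 32) - 132) = 2 - 1/(37 - 132) = 2 - 1/(-95) = 2 - 1*(-1/95) = 2 + 1/95 = 191/95 ≈ 2.0105)
j(3)*X = (62 - 1*3**2 - 11*3)*(191/95) = (62 - 1*9 - 33)*(191/95) = (62 - 9 - 33)*(191/95) = 20*(191/95) = 764/19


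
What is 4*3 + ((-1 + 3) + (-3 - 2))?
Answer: 9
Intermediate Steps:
4*3 + ((-1 + 3) + (-3 - 2)) = 12 + (2 - 5) = 12 - 3 = 9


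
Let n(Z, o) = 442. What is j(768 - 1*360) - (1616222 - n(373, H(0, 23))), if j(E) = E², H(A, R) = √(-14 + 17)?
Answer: -1449316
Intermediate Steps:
H(A, R) = √3
j(768 - 1*360) - (1616222 - n(373, H(0, 23))) = (768 - 1*360)² - (1616222 - 1*442) = (768 - 360)² - (1616222 - 442) = 408² - 1*1615780 = 166464 - 1615780 = -1449316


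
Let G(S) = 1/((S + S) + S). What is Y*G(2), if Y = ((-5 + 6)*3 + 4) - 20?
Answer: -13/6 ≈ -2.1667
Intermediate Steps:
G(S) = 1/(3*S) (G(S) = 1/(2*S + S) = 1/(3*S))
Y = -13 (Y = (1*3 + 4) - 20 = (3 + 4) - 20 = 7 - 20 = -13)
Y*G(2) = -13/(3*2) = -13*1/6 = -13/6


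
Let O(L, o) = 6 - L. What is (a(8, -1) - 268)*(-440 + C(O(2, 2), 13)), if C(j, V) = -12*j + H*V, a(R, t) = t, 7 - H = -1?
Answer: 103296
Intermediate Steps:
H = 8 (H = 7 - 1*(-1) = 7 + 1 = 8)
C(j, V) = -12*j + 8*V
(a(8, -1) - 268)*(-440 + C(O(2, 2), 13)) = (-1 - 268)*(-440 + (-12*(6 - 1*2) + 8*13)) = -269*(-440 + (-12*(6 - 2) + 104)) = -269*(-440 + (-12*4 + 104)) = -269*(-440 + (-48 + 104)) = -269*(-440 + 56) = -269*(-384) = 103296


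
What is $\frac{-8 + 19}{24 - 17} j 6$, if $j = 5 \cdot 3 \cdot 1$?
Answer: $\frac{990}{7} \approx 141.43$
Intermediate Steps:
$j = 15$ ($j = 15 \cdot 1 = 15$)
$\frac{-8 + 19}{24 - 17} j 6 = \frac{-8 + 19}{24 - 17} \cdot 15 \cdot 6 = \frac{11}{7} \cdot 15 \cdot 6 = \frac{165}{7} \cdot 6 = \frac{990}{7}$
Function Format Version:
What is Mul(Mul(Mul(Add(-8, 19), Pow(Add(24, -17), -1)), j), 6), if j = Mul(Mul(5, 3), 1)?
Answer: Rational(990, 7) ≈ 141.43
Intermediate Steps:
j = 15 (j = Mul(15, 1) = 15)
Mul(Mul(Mul(Add(-8, 19), Pow(Add(24, -17), -1)), j), 6) = Mul(Mul(Mul(Add(-8, 19), Pow(Add(24, -17), -1)), 15), 6) = Mul(Mul(Mul(11, Pow(7, -1)), 15), 6) = Mul(Mul(Mul(11, Rational(1, 7)), 15), 6) = Mul(Mul(Rational(11, 7), 15), 6) = Mul(Rational(165, 7), 6) = Rational(990, 7)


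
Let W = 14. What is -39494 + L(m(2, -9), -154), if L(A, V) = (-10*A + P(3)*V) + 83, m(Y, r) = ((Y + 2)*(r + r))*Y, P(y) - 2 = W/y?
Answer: -116993/3 ≈ -38998.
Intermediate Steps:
P(y) = 2 + 14/y
m(Y, r) = 2*Y*r*(2 + Y) (m(Y, r) = ((2 + Y)*(2*r))*Y = (2*r*(2 + Y))*Y = 2*Y*r*(2 + Y))
L(A, V) = 83 - 10*A + 20*V/3 (L(A, V) = (-10*A + (2 + 14/3)*V) + 83 = (-10*A + 20*V/3) + 83 = 83 - 10*A + 20*V/3)
-39494 + L(m(2, -9), -154) = -39494 + (83 - 20*2*(-9)*(2 + 2) + (20/3)*(-154)) = -39494 + (83 - 20*2*(-9)*4 - 3080/3) = -39494 + (83 - 10*(-144) - 3080/3) = -39494 + (83 + 1440 - 3080/3) = -39494 + 1489/3 = -116993/3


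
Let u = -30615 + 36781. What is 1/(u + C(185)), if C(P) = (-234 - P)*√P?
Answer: 6166/5540771 + 419*√185/5540771 ≈ 0.0021414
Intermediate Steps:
C(P) = √P*(-234 - P)
u = 6166
1/(u + C(185)) = 1/(6166 + √185*(-234 - 1*185)) = 1/(6166 + √185*(-234 - 185)) = 1/(6166 + √185*(-419)) = 1/(6166 - 419*√185)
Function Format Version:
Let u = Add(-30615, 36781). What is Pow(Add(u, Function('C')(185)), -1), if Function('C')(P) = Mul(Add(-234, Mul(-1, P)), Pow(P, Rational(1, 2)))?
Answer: Add(Rational(6166, 5540771), Mul(Rational(419, 5540771), Pow(185, Rational(1, 2)))) ≈ 0.0021414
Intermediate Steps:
Function('C')(P) = Mul(Pow(P, Rational(1, 2)), Add(-234, Mul(-1, P)))
u = 6166
Pow(Add(u, Function('C')(185)), -1) = Pow(Add(6166, Mul(Pow(185, Rational(1, 2)), Add(-234, Mul(-1, 185)))), -1) = Pow(Add(6166, Mul(Pow(185, Rational(1, 2)), Add(-234, -185))), -1) = Pow(Add(6166, Mul(Pow(185, Rational(1, 2)), -419)), -1) = Pow(Add(6166, Mul(-419, Pow(185, Rational(1, 2)))), -1)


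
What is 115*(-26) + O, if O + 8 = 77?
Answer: -2921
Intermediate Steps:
O = 69 (O = -8 + 77 = 69)
115*(-26) + O = 115*(-26) + 69 = -2990 + 69 = -2921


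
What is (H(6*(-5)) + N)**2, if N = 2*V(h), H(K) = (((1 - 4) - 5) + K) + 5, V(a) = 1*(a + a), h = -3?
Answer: 2025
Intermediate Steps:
V(a) = 2*a (V(a) = 1*(2*a) = 2*a)
H(K) = -3 + K (H(K) = ((-3 - 5) + K) + 5 = (-8 + K) + 5 = -3 + K)
N = -12 (N = 2*(2*(-3)) = 2*(-6) = -12)
(H(6*(-5)) + N)**2 = ((-3 + 6*(-5)) - 12)**2 = ((-3 - 30) - 12)**2 = (-33 - 12)**2 = (-45)**2 = 2025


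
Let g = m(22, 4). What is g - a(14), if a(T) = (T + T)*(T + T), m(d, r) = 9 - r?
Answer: -779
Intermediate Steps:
g = 5 (g = 9 - 1*4 = 9 - 4 = 5)
a(T) = 4*T**2 (a(T) = (2*T)*(2*T) = 4*T**2)
g - a(14) = 5 - 4*14**2 = 5 - 4*196 = 5 - 1*784 = 5 - 784 = -779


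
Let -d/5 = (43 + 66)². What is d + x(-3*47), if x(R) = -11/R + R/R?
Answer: -8375953/141 ≈ -59404.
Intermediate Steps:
d = -59405 (d = -5*(43 + 66)² = -5*109² = -5*11881 = -59405)
x(R) = 1 - 11/R (x(R) = -11/R + 1 = 1 - 11/R)
d + x(-3*47) = -59405 + (-11 - 3*47)/((-3*47)) = -59405 + (-11 - 141)/(-141) = -59405 - 1/141*(-152) = -59405 + 152/141 = -8375953/141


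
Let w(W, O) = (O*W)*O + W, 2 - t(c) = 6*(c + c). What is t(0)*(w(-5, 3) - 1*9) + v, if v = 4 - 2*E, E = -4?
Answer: -106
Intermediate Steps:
t(c) = 2 - 12*c (t(c) = 2 - 6*(c + c) = 2 - 6*2*c = 2 - 12*c)
v = 12 (v = 4 - 2*(-4) = 4 + 8 = 12)
w(W, O) = W + W*O² (w(W, O) = W*O² + W = W + W*O²)
t(0)*(w(-5, 3) - 1*9) + v = (2 - 12*0)*(-5*(1 + 3²) - 1*9) + 12 = (2 + 0)*(-5*(1 + 9) - 9) + 12 = 2*(-5*10 - 9) + 12 = 2*(-50 - 9) + 12 = 2*(-59) + 12 = -118 + 12 = -106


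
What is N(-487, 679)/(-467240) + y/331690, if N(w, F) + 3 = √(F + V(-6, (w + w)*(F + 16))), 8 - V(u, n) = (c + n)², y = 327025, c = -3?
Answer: 15280015607/15497883560 - I*√458238285802/467240 ≈ 0.98594 - 1.4488*I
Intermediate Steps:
V(u, n) = 8 - (-3 + n)²
N(w, F) = -3 + √(8 + F - (-3 + 2*w*(16 + F))²) (N(w, F) = -3 + √(F + (8 - (-3 + (w + w)*(F + 16))²)) = -3 + √(F + (8 - (-3 + (2*w)*(16 + F))²)) = -3 + √(F + (8 - (-3 + 2*w*(16 + F))²)) = -3 + √(8 + F - (-3 + 2*w*(16 + F))²))
N(-487, 679)/(-467240) + y/331690 = (-3 + √(8 + 679 - (-3 + 2*(-487)*(16 + 679))²))/(-467240) + 327025/331690 = (-3 + √(8 + 679 - (-3 + 2*(-487)*695)²))*(-1/467240) + 327025*(1/331690) = (-3 + √(8 + 679 - (-3 - 676930)²))*(-1/467240) + 65405/66338 = (-3 + √(8 + 679 - 1*(-676933)²))*(-1/467240) + 65405/66338 = (-3 + √(8 + 679 - 1*458238286489))*(-1/467240) + 65405/66338 = (-3 + √(8 + 679 - 458238286489))*(-1/467240) + 65405/66338 = (-3 + √(-458238285802))*(-1/467240) + 65405/66338 = (-3 + I*√458238285802)*(-1/467240) + 65405/66338 = (3/467240 - I*√458238285802/467240) + 65405/66338 = 15280015607/15497883560 - I*√458238285802/467240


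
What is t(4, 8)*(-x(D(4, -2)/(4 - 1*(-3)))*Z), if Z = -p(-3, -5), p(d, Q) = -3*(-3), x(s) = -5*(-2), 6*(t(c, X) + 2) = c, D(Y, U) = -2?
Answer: -120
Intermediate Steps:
t(c, X) = -2 + c/6
x(s) = 10
p(d, Q) = 9
Z = -9 (Z = -1*9 = -9)
t(4, 8)*(-x(D(4, -2)/(4 - 1*(-3)))*Z) = (-2 + (1/6)*4)*(-10*(-9)) = (-2 + 2/3)*(-1*(-90)) = -4/3*90 = -120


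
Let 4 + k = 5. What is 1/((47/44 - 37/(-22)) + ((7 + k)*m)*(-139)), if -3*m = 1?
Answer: 12/4481 ≈ 0.0026780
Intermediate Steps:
m = -1/3 (m = -1/3*1 = -1/3 ≈ -0.33333)
k = 1 (k = -4 + 5 = 1)
1/((47/44 - 37/(-22)) + ((7 + k)*m)*(-139)) = 1/((47/44 - 37/(-22)) + ((7 + 1)*(-1/3))*(-139)) = 1/((47*(1/44) - 37*(-1/22)) + (8*(-1/3))*(-139)) = 1/((47/44 + 37/22) - 8/3*(-139)) = 1/(11/4 + 1112/3) = 1/(4481/12) = 12/4481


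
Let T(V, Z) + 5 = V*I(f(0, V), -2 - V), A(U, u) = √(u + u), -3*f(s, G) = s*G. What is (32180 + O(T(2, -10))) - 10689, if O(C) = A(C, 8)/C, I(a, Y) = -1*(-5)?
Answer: 107459/5 ≈ 21492.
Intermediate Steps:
f(s, G) = -G*s/3 (f(s, G) = -s*G/3 = -G*s/3)
I(a, Y) = 5
A(U, u) = √2*√u (A(U, u) = √(2*u) = √2*√u)
T(V, Z) = -5 + 5*V (T(V, Z) = -5 + V*5 = -5 + 5*V)
O(C) = 4/C (O(C) = (√2*√8)/C = (√2*(2*√2))/C = 4/C)
(32180 + O(T(2, -10))) - 10689 = (32180 + 4/(-5 + 5*2)) - 10689 = (32180 + 4/(-5 + 10)) - 10689 = (32180 + 4/5) - 10689 = (32180 + 4*(⅕)) - 10689 = (32180 + ⅘) - 10689 = 160904/5 - 10689 = 107459/5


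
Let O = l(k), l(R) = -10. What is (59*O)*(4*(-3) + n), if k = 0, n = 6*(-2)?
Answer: 14160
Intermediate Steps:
n = -12
O = -10
(59*O)*(4*(-3) + n) = (59*(-10))*(4*(-3) - 12) = -590*(-12 - 12) = -590*(-24) = 14160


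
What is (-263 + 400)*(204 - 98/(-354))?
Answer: 4953509/177 ≈ 27986.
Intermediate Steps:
(-263 + 400)*(204 - 98/(-354)) = 137*(204 - 98*(-1/354)) = 137*(204 + 49/177) = 137*(36157/177) = 4953509/177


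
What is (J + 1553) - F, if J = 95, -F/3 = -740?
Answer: -572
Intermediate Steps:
F = 2220 (F = -3*(-740) = 2220)
(J + 1553) - F = (95 + 1553) - 1*2220 = 1648 - 2220 = -572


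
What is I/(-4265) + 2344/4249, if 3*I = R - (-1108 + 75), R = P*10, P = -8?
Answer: 25942183/54365955 ≈ 0.47718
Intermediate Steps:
R = -80 (R = -8*10 = -80)
I = 953/3 (I = (-80 - (-1108 + 75))/3 = (-80 - 1*(-1033))/3 = (-80 + 1033)/3 = (⅓)*953 = 953/3 ≈ 317.67)
I/(-4265) + 2344/4249 = (953/3)/(-4265) + 2344/4249 = (953/3)*(-1/4265) + 2344*(1/4249) = -953/12795 + 2344/4249 = 25942183/54365955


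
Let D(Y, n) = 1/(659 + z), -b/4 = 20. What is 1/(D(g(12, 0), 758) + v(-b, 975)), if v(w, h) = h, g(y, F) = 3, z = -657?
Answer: 2/1951 ≈ 0.0010251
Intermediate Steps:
b = -80 (b = -4*20 = -80)
D(Y, n) = 1/2 (D(Y, n) = 1/(659 - 657) = 1/2)
1/(D(g(12, 0), 758) + v(-b, 975)) = 1/(1/2 + 975) = 1/(1951/2) = 2/1951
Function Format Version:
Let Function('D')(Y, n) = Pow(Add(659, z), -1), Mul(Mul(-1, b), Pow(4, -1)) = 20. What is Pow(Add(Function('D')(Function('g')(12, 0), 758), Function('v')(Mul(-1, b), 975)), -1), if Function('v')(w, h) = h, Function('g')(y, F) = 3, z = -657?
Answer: Rational(2, 1951) ≈ 0.0010251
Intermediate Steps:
b = -80 (b = Mul(-4, 20) = -80)
Function('D')(Y, n) = Rational(1, 2) (Function('D')(Y, n) = Pow(Add(659, -657), -1) = Pow(2, -1) = Rational(1, 2))
Pow(Add(Function('D')(Function('g')(12, 0), 758), Function('v')(Mul(-1, b), 975)), -1) = Pow(Add(Rational(1, 2), 975), -1) = Pow(Rational(1951, 2), -1) = Rational(2, 1951)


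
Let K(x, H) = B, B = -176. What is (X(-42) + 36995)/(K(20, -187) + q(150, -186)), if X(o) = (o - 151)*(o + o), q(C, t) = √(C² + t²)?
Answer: 1170554/3265 + 159621*√1586/13060 ≈ 845.26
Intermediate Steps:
K(x, H) = -176
X(o) = 2*o*(-151 + o) (X(o) = (-151 + o)*(2*o) = 2*o*(-151 + o))
(X(-42) + 36995)/(K(20, -187) + q(150, -186)) = (2*(-42)*(-151 - 42) + 36995)/(-176 + √(150² + (-186)²)) = (2*(-42)*(-193) + 36995)/(-176 + √(22500 + 34596)) = (16212 + 36995)/(-176 + √57096) = 53207/(-176 + 6*√1586)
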